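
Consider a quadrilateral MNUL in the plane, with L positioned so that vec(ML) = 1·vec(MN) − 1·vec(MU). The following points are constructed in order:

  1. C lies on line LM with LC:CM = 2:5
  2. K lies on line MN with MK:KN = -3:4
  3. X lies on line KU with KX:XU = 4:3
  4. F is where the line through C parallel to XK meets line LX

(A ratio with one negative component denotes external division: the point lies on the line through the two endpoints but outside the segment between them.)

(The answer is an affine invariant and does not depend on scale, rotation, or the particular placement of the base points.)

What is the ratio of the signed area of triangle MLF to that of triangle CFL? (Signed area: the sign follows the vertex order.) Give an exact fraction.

Set M = (0, 0), N = (1, 0), U = (0, 1), L = (1, -1); any affine frame gives the same invariant.
1. C lies on line LM with LC:CM = 2:5 ⇒ C = (5/7, -5/7)
2. K lies on line MN with MK:KN = -3:4 ⇒ K = (-3, 0)
3. X lies on line KU with KX:XU = 4:3 ⇒ X = (-9/7, 4/7)
4. F is where the line through C parallel to XK meets line LX ⇒ F = (215/343, -255/343)
2·[MLF] = -40/343, 2·[CFL] = 80/2401
[MLF]:[CFL] = -40/343:80/2401 = -7/2

[MLF]:[CFL] = -7/2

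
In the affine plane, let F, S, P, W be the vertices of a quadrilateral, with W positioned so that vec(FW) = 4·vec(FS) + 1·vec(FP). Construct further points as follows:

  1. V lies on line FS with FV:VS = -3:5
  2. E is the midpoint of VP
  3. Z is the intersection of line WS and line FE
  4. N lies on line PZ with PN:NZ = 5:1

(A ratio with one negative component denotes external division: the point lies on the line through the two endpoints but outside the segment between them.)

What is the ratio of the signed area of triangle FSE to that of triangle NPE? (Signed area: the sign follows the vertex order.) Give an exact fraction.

[FSE]:[NPE] = 36/65

Set F = (0, 0), S = (1, 0), P = (0, 1), W = (4, 1); any affine frame gives the same invariant.
1. V lies on line FS with FV:VS = -3:5 ⇒ V = (-3/2, 0)
2. E is the midpoint of VP ⇒ E = (-3/4, 1/2)
3. Z is the intersection of line WS and line FE ⇒ Z = (1/3, -2/9)
4. N lies on line PZ with PN:NZ = 5:1 ⇒ N = (5/18, -1/54)
2·[FSE] = 1/2, 2·[NPE] = 65/72
[FSE]:[NPE] = 1/2:65/72 = 36/65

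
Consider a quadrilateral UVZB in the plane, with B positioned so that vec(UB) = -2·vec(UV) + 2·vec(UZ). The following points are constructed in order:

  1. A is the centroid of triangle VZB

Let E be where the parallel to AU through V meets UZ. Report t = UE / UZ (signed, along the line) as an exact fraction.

t = 3

Set U = (0, 0), V = (1, 0), Z = (0, 1), B = (-2, 2); any affine frame gives the same invariant.
1. A is the centroid of triangle VZB ⇒ A = (-1/3, 1)
through V parallel to AU: direction (1/3, -1); meets UZ at E = (0, 3)
E = U + t·(Z−U) with t = 3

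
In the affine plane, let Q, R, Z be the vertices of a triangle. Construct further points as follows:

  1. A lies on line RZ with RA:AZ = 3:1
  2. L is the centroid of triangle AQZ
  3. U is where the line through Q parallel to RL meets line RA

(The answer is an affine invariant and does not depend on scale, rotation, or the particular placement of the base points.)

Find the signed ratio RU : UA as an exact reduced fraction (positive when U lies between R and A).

Choose coordinates Q = (0, 0), R = (1, 0), Z = (0, 1).
1. A lies on line RZ with RA:AZ = 3:1 ⇒ A = (1/4, 3/4)
2. L is the centroid of triangle AQZ ⇒ L = (1/12, 7/12)
3. U is where the line through Q parallel to RL meets line RA ⇒ U = (11/4, -7/4)
U = R + t·(A−R) with t = -7/3, so RU:UA = t:(1−t) = -7/3:10/3

RU:UA = -7/10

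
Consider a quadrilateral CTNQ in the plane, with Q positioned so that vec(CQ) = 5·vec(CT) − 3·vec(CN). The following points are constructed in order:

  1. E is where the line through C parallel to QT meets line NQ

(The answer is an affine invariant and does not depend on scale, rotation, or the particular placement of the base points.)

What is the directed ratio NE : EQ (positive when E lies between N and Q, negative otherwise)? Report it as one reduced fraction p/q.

Choose coordinates C = (0, 0), T = (1, 0), N = (0, 1), Q = (5, -3).
1. E is where the line through C parallel to QT meets line NQ ⇒ E = (20, -15)
E = N + t·(Q−N) with t = 4, so NE:EQ = t:(1−t) = 4:-3

NE:EQ = -4/3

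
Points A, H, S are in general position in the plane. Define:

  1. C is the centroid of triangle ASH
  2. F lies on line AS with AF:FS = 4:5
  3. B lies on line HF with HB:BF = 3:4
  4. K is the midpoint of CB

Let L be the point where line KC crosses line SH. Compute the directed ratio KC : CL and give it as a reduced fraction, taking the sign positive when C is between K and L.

KC:CL = -1/7

Set A = (0, 0), H = (1, 0), S = (0, 1); any affine frame gives the same invariant.
1. C is the centroid of triangle ASH ⇒ C = (1/3, 1/3)
2. F lies on line AS with AF:FS = 4:5 ⇒ F = (0, 4/9)
3. B lies on line HF with HB:BF = 3:4 ⇒ B = (4/7, 4/21)
4. K is the midpoint of CB ⇒ K = (19/42, 11/42)
line KC meets SH at L = (7/6, -1/6)
C = K + t·(L−K) with t = -1/6, so KC:CL = -1/6:7/6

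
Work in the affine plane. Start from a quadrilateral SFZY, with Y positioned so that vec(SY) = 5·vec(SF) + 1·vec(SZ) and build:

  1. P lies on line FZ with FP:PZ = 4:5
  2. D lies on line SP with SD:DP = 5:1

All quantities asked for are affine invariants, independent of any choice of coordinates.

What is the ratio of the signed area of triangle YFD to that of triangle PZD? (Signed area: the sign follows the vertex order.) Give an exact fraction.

Assign S = (0, 0), F = (1, 0), Z = (0, 1), Y = (5, 1) — the answer is frame-independent, so this choice is without loss of generality.
1. P lies on line FZ with FP:PZ = 4:5 ⇒ P = (5/9, 4/9)
2. D lies on line SP with SD:DP = 5:1 ⇒ D = (25/54, 10/27)
2·[YFD] = -109/54, 2·[PZD] = 5/54
[YFD]:[PZD] = -109/54:5/54 = -109/5

[YFD]:[PZD] = -109/5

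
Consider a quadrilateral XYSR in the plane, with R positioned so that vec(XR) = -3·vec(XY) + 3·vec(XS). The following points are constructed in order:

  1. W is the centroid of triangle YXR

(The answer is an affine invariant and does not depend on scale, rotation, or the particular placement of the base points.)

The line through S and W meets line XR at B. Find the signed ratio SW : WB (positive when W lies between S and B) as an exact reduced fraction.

SW:WB = 2

Choose coordinates X = (0, 0), Y = (1, 0), S = (0, 1), R = (-3, 3).
1. W is the centroid of triangle YXR ⇒ W = (-2/3, 1)
line SW meets XR at B = (-1, 1)
W = S + t·(B−S) with t = 2/3, so SW:WB = 2/3:1/3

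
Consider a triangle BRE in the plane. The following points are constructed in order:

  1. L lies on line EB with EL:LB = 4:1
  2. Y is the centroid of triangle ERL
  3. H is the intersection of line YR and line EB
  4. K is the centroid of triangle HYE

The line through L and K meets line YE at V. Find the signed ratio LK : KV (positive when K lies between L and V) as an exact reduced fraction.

Assign B = (0, 0), R = (1, 0), E = (0, 1) — the answer is frame-independent, so this choice is without loss of generality.
1. L lies on line EB with EL:LB = 4:1 ⇒ L = (0, 1/5)
2. Y is the centroid of triangle ERL ⇒ Y = (1/3, 2/5)
3. H is the intersection of line YR and line EB ⇒ H = (0, 3/5)
4. K is the centroid of triangle HYE ⇒ K = (1/9, 2/3)
line LK meets YE at V = (2/15, 19/25)
K = L + t·(V−L) with t = 5/6, so LK:KV = 5/6:1/6

LK:KV = 5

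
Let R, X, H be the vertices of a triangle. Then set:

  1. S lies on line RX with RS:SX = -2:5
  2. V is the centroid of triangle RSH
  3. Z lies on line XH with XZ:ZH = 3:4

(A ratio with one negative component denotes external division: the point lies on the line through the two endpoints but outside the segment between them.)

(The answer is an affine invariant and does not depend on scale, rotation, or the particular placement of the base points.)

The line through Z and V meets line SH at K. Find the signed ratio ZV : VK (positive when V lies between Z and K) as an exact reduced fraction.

Choose coordinates R = (0, 0), X = (1, 0), H = (0, 1).
1. S lies on line RX with RS:SX = -2:5 ⇒ S = (-2/3, 0)
2. V is the centroid of triangle RSH ⇒ V = (-2/9, 1/3)
3. Z lies on line XH with XZ:ZH = 3:4 ⇒ Z = (4/7, 3/7)
line ZV meets SH at K = (-32/69, 7/23)
V = Z + t·(K−Z) with t = 23/30, so ZV:VK = 23/30:7/30

ZV:VK = 23/7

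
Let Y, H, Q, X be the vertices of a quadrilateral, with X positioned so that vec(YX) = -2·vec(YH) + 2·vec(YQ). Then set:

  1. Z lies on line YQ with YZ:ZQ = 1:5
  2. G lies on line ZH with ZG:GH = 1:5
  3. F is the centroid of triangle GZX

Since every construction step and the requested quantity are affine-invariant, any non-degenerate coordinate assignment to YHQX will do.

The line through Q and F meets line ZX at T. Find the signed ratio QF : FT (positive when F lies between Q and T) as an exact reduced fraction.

Set Y = (0, 0), H = (1, 0), Q = (0, 1), X = (-2, 2); any affine frame gives the same invariant.
1. Z lies on line YQ with YZ:ZQ = 1:5 ⇒ Z = (0, 1/6)
2. G lies on line ZH with ZG:GH = 1:5 ⇒ G = (1/6, 5/36)
3. F is the centroid of triangle GZX ⇒ F = (-11/18, 83/108)
line QF meets ZX at T = (-110/171, 388/513)
F = Q + t·(T−Q) with t = 19/20, so QF:FT = 19/20:1/20

QF:FT = 19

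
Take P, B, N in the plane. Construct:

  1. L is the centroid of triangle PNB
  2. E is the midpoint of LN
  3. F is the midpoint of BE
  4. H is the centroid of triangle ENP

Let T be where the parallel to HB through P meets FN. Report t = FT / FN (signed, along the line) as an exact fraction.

t = -23/11

Assign P = (0, 0), B = (1, 0), N = (0, 1) — the answer is frame-independent, so this choice is without loss of generality.
1. L is the centroid of triangle PNB ⇒ L = (1/3, 1/3)
2. E is the midpoint of LN ⇒ E = (1/6, 2/3)
3. F is the midpoint of BE ⇒ F = (7/12, 1/3)
4. H is the centroid of triangle ENP ⇒ H = (1/18, 5/9)
through P parallel to HB: direction (17/18, -5/9); meets FN at T = (119/66, -35/33)
T = F + t·(N−F) with t = -23/11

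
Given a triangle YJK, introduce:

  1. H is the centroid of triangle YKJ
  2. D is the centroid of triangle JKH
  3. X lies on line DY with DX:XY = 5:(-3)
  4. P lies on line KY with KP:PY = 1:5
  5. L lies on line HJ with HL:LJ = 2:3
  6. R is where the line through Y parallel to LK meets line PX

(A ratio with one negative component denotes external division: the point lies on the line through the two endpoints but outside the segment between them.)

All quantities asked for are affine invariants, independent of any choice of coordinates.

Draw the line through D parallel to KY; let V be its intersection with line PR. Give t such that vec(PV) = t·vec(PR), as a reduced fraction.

Set Y = (0, 0), J = (1, 0), K = (0, 1); any affine frame gives the same invariant.
1. H is the centroid of triangle YKJ ⇒ H = (1/3, 1/3)
2. D is the centroid of triangle JKH ⇒ D = (4/9, 4/9)
3. X lies on line DY with DX:XY = 5:(-3) ⇒ X = (-2/3, -2/3)
4. P lies on line KY with KP:PY = 1:5 ⇒ P = (0, 5/6)
5. L lies on line HJ with HL:LJ = 2:3 ⇒ L = (3/5, 1/5)
6. R is where the line through Y parallel to LK meets line PX ⇒ R = (-10/43, 40/129)
through D parallel to KY: direction (0, -1); meets PR at V = (4/9, 11/6)
V = P + t·(R−P) with t = -86/45

t = -86/45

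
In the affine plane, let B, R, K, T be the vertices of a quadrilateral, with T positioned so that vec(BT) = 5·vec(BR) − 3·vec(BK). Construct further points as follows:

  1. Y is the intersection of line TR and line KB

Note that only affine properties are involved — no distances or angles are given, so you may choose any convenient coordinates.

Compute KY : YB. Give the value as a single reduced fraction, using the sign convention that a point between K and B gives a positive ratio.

Set B = (0, 0), R = (1, 0), K = (0, 1), T = (5, -3); any affine frame gives the same invariant.
1. Y is the intersection of line TR and line KB ⇒ Y = (0, 3/4)
Y = K + t·(B−K) with t = 1/4, so KY:YB = t:(1−t) = 1/4:3/4

KY:YB = 1/3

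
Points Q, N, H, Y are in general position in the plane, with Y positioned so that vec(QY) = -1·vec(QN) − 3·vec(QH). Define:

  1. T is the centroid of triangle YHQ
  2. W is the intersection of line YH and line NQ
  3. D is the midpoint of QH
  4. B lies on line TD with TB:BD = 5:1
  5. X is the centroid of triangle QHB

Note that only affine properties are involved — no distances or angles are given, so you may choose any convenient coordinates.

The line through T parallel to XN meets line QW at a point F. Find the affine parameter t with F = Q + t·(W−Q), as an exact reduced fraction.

t = 356/47

Set Q = (0, 0), N = (1, 0), H = (0, 1), Y = (-1, -3); any affine frame gives the same invariant.
1. T is the centroid of triangle YHQ ⇒ T = (-1/3, -2/3)
2. W is the intersection of line YH and line NQ ⇒ W = (-1/4, 0)
3. D is the midpoint of QH ⇒ D = (0, 1/2)
4. B lies on line TD with TB:BD = 5:1 ⇒ B = (-1/18, 11/36)
5. X is the centroid of triangle QHB ⇒ X = (-1/54, 47/108)
through T parallel to XN: direction (55/54, -47/108); meets QW at F = (-89/47, 0)
F = Q + t·(W−Q) with t = 356/47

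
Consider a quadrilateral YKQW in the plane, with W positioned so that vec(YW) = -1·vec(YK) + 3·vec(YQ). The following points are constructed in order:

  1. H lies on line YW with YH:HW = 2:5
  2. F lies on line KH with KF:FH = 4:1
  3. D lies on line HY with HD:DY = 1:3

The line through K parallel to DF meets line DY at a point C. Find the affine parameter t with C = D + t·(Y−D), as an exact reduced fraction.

Set Y = (0, 0), K = (1, 0), Q = (0, 1), W = (-1, 3); any affine frame gives the same invariant.
1. H lies on line YW with YH:HW = 2:5 ⇒ H = (-2/7, 6/7)
2. F lies on line KH with KF:FH = 4:1 ⇒ F = (-1/35, 24/35)
3. D lies on line HY with HD:DY = 1:3 ⇒ D = (-3/14, 9/14)
through K parallel to DF: direction (13/70, 3/70); meets DY at C = (1/14, -3/14)
C = D + t·(Y−D) with t = 4/3

t = 4/3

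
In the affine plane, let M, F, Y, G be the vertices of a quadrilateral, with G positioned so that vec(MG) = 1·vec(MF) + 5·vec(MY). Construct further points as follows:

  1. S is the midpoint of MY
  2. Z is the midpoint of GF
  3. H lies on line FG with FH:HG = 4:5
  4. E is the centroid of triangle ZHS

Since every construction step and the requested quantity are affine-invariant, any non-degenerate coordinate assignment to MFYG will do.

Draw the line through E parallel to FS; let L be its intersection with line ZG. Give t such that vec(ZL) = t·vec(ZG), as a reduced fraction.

t = -10/27

Work in coordinates with M = (0, 0), F = (1, 0), Y = (0, 1), G = (1, 5).
1. S is the midpoint of MY ⇒ S = (0, 1/2)
2. Z is the midpoint of GF ⇒ Z = (1, 5/2)
3. H lies on line FG with FH:HG = 4:5 ⇒ H = (1, 20/9)
4. E is the centroid of triangle ZHS ⇒ E = (2/3, 47/27)
through E parallel to FS: direction (-1, 1/2); meets ZG at L = (1, 85/54)
L = Z + t·(G−Z) with t = -10/27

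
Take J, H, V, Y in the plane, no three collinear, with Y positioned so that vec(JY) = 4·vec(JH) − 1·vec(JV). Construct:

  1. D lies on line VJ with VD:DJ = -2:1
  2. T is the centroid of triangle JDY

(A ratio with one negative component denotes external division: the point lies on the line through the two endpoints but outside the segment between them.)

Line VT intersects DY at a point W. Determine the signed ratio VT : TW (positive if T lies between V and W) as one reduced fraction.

Set J = (0, 0), H = (1, 0), V = (0, 1), Y = (4, -1); any affine frame gives the same invariant.
1. D lies on line VJ with VD:DJ = -2:1 ⇒ D = (0, -1)
2. T is the centroid of triangle JDY ⇒ T = (4/3, -2/3)
line VT meets DY at W = (8/5, -1)
T = V + t·(W−V) with t = 5/6, so VT:TW = 5/6:1/6

VT:TW = 5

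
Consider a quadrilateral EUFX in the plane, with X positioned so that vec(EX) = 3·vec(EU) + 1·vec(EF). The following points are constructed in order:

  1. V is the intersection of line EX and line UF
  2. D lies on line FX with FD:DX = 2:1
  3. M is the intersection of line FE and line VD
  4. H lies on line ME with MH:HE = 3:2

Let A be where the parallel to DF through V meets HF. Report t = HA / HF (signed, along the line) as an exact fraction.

t = 11/36

Set E = (0, 0), U = (1, 0), F = (0, 1), X = (3, 1); any affine frame gives the same invariant.
1. V is the intersection of line EX and line UF ⇒ V = (3/4, 1/4)
2. D lies on line FX with FD:DX = 2:1 ⇒ D = (2, 1)
3. M is the intersection of line FE and line VD ⇒ M = (0, -1/5)
4. H lies on line ME with MH:HE = 3:2 ⇒ H = (0, -2/25)
through V parallel to DF: direction (-2, 0); meets HF at A = (0, 1/4)
A = H + t·(F−H) with t = 11/36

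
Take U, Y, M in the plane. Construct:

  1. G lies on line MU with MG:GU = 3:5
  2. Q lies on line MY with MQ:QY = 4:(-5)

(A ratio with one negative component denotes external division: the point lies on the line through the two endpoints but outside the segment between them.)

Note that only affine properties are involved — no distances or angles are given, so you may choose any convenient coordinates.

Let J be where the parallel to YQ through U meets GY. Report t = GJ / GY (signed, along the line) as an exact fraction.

Choose coordinates U = (0, 0), Y = (1, 0), M = (0, 1).
1. G lies on line MU with MG:GU = 3:5 ⇒ G = (0, 5/8)
2. Q lies on line MY with MQ:QY = 4:(-5) ⇒ Q = (-4, 5)
through U parallel to YQ: direction (-5, 5); meets GY at J = (-5/3, 5/3)
J = G + t·(Y−G) with t = -5/3

t = -5/3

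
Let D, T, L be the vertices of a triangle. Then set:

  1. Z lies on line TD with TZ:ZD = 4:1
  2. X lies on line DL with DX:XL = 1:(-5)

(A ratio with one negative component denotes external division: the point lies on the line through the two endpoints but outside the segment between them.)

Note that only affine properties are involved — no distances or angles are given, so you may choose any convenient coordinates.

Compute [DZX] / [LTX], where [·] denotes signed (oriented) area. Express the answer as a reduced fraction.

[DZX]:[LTX] = 1/25

Work in coordinates with D = (0, 0), T = (1, 0), L = (0, 1).
1. Z lies on line TD with TZ:ZD = 4:1 ⇒ Z = (1/5, 0)
2. X lies on line DL with DX:XL = 1:(-5) ⇒ X = (0, -1/4)
2·[DZX] = -1/20, 2·[LTX] = -5/4
[DZX]:[LTX] = -1/20:-5/4 = 1/25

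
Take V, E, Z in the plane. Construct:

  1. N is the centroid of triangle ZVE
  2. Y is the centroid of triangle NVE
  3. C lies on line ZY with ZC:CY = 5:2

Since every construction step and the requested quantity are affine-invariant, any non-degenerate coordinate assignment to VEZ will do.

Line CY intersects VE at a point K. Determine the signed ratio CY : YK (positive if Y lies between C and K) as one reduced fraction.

CY:YK = 16/7

Work in coordinates with V = (0, 0), E = (1, 0), Z = (0, 1).
1. N is the centroid of triangle ZVE ⇒ N = (1/3, 1/3)
2. Y is the centroid of triangle NVE ⇒ Y = (4/9, 1/9)
3. C lies on line ZY with ZC:CY = 5:2 ⇒ C = (20/63, 23/63)
line CY meets VE at K = (1/2, 0)
Y = C + t·(K−C) with t = 16/23, so CY:YK = 16/23:7/23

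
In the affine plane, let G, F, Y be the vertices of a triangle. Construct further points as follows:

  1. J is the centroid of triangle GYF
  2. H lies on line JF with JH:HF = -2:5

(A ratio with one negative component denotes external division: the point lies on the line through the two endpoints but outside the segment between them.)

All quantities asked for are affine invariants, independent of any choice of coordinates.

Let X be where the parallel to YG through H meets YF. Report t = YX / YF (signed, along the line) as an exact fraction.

Work in coordinates with G = (0, 0), F = (1, 0), Y = (0, 1).
1. J is the centroid of triangle GYF ⇒ J = (1/3, 1/3)
2. H lies on line JF with JH:HF = -2:5 ⇒ H = (-1/9, 5/9)
through H parallel to YG: direction (0, -1); meets YF at X = (-1/9, 10/9)
X = Y + t·(F−Y) with t = -1/9

t = -1/9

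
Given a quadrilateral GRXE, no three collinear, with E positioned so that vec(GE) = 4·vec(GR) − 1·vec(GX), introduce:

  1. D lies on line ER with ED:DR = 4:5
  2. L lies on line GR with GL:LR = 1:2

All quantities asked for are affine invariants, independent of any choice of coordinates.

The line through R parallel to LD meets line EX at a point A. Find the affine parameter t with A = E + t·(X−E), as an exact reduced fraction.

Choose coordinates G = (0, 0), R = (1, 0), X = (0, 1), E = (4, -1).
1. D lies on line ER with ED:DR = 4:5 ⇒ D = (8/3, -5/9)
2. L lies on line GR with GL:LR = 1:2 ⇒ L = (1/3, 0)
through R parallel to LD: direction (7/3, -5/9); meets EX at A = (32/11, -5/11)
A = E + t·(X−E) with t = 3/11

t = 3/11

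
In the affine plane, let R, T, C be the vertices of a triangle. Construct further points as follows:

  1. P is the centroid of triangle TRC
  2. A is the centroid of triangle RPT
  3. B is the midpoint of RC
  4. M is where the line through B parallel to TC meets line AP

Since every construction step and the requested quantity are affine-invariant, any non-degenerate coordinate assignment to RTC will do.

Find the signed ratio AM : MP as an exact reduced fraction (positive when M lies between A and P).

Choose coordinates R = (0, 0), T = (1, 0), C = (0, 1).
1. P is the centroid of triangle TRC ⇒ P = (1/3, 1/3)
2. A is the centroid of triangle RPT ⇒ A = (4/9, 1/9)
3. B is the midpoint of RC ⇒ B = (0, 1/2)
4. M is where the line through B parallel to TC meets line AP ⇒ M = (1/2, 0)
M = A + t·(P−A) with t = -1/2, so AM:MP = t:(1−t) = -1/2:3/2

AM:MP = -1/3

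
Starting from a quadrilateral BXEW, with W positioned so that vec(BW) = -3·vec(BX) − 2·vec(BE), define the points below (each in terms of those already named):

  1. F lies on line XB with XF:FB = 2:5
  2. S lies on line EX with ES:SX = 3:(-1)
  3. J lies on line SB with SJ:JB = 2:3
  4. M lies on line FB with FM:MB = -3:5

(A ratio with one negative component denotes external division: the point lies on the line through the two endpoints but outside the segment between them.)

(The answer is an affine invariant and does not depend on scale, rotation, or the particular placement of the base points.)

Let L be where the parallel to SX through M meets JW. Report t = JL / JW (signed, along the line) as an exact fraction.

Assign B = (0, 0), X = (1, 0), E = (0, 1), W = (-3, -2) — the answer is frame-independent, so this choice is without loss of generality.
1. F lies on line XB with XF:FB = 2:5 ⇒ F = (5/7, 0)
2. S lies on line EX with ES:SX = 3:(-1) ⇒ S = (3/2, -1/2)
3. J lies on line SB with SJ:JB = 2:3 ⇒ J = (9/10, -3/10)
4. M lies on line FB with FM:MB = -3:5 ⇒ M = (25/14, 0)
through M parallel to SX: direction (-1/2, 1/2); meets JW at L = (1353/784, 47/784)
L = J + t·(W−J) with t = -83/392

t = -83/392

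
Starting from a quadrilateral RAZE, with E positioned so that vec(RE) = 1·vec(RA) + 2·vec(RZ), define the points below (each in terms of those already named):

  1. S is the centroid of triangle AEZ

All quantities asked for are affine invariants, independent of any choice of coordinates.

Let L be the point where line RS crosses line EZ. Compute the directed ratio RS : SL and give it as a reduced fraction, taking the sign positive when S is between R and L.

RS:SL = 1/2

Assign R = (0, 0), A = (1, 0), Z = (0, 1), E = (1, 2) — the answer is frame-independent, so this choice is without loss of generality.
1. S is the centroid of triangle AEZ ⇒ S = (2/3, 1)
line RS meets EZ at L = (2, 3)
S = R + t·(L−R) with t = 1/3, so RS:SL = 1/3:2/3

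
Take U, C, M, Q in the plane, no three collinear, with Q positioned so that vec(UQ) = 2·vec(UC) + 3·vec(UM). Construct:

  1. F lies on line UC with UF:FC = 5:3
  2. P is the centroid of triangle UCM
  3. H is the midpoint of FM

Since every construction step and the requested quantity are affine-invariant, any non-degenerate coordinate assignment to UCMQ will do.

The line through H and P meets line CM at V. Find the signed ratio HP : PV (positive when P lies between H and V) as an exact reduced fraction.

HP:PV = -7/16

Assign U = (0, 0), C = (1, 0), M = (0, 1), Q = (2, 3) — the answer is frame-independent, so this choice is without loss of generality.
1. F lies on line UC with UF:FC = 5:3 ⇒ F = (5/8, 0)
2. P is the centroid of triangle UCM ⇒ P = (1/3, 1/3)
3. H is the midpoint of FM ⇒ H = (5/16, 1/2)
line HP meets CM at V = (2/7, 5/7)
P = H + t·(V−H) with t = -7/9, so HP:PV = -7/9:16/9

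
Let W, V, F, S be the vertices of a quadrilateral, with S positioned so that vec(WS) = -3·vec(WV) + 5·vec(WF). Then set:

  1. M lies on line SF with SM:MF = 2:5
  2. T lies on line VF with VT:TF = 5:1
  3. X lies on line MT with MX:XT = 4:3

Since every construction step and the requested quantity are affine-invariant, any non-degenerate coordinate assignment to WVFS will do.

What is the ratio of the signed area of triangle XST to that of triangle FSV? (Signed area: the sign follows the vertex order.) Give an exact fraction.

[XST]:[FSV] = 1/49

Set W = (0, 0), V = (1, 0), F = (0, 1), S = (-3, 5); any affine frame gives the same invariant.
1. M lies on line SF with SM:MF = 2:5 ⇒ M = (-15/7, 27/7)
2. T lies on line VF with VT:TF = 5:1 ⇒ T = (1/6, 5/6)
3. X lies on line MT with MX:XT = 4:3 ⇒ X = (-121/147, 313/147)
2·[XST] = -1/49, 2·[FSV] = -1
[XST]:[FSV] = -1/49:-1 = 1/49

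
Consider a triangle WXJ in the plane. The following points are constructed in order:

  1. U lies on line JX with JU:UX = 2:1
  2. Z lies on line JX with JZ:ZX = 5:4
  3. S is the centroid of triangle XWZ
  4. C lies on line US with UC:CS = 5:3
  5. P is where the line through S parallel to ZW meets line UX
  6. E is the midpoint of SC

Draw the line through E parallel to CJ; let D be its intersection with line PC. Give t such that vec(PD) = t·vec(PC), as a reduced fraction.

Assign W = (0, 0), X = (1, 0), J = (0, 1) — the answer is frame-independent, so this choice is without loss of generality.
1. U lies on line JX with JU:UX = 2:1 ⇒ U = (2/3, 1/3)
2. Z lies on line JX with JZ:ZX = 5:4 ⇒ Z = (5/9, 4/9)
3. S is the centroid of triangle XWZ ⇒ S = (14/27, 4/27)
4. C lies on line US with UC:CS = 5:3 ⇒ C = (31/54, 47/216)
5. P is where the line through S parallel to ZW meets line UX ⇒ P = (19/27, 8/27)
6. E is the midpoint of SC ⇒ E = (59/108, 79/432)
through E parallel to CJ: direction (-31/54, 169/216); meets PC at D = (1378/2565, 2003/10260)
D = P + t·(C−P) with t = 122/95

t = 122/95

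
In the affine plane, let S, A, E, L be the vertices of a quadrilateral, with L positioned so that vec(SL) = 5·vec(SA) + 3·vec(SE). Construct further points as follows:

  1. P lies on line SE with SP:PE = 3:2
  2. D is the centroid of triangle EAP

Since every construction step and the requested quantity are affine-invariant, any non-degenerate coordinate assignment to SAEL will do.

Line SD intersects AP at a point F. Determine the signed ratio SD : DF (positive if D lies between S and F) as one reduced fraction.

SD:DF = -11/2

Set S = (0, 0), A = (1, 0), E = (0, 1), L = (5, 3); any affine frame gives the same invariant.
1. P lies on line SE with SP:PE = 3:2 ⇒ P = (0, 3/5)
2. D is the centroid of triangle EAP ⇒ D = (1/3, 8/15)
line SD meets AP at F = (3/11, 24/55)
D = S + t·(F−S) with t = 11/9, so SD:DF = 11/9:-2/9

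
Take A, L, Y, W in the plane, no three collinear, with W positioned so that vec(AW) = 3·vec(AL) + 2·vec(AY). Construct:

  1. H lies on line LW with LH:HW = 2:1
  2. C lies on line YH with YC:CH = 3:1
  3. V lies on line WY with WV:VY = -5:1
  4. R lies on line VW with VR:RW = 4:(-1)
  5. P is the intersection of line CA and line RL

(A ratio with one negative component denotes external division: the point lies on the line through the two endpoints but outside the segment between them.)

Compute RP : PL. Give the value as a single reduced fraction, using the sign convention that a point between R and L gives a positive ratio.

Work in coordinates with A = (0, 0), L = (1, 0), Y = (0, 1), W = (3, 2).
1. H lies on line LW with LH:HW = 2:1 ⇒ H = (7/3, 4/3)
2. C lies on line YH with YC:CH = 3:1 ⇒ C = (7/4, 5/4)
3. V lies on line WY with WV:VY = -5:1 ⇒ V = (-3/4, 3/4)
4. R lies on line VW with VR:RW = 4:(-1) ⇒ R = (17/4, 29/12)
5. P is the intersection of line CA and line RL ⇒ P = (203/8, 145/8)
P = R + t·(L−R) with t = -13/2, so RP:PL = t:(1−t) = -13/2:15/2

RP:PL = -13/15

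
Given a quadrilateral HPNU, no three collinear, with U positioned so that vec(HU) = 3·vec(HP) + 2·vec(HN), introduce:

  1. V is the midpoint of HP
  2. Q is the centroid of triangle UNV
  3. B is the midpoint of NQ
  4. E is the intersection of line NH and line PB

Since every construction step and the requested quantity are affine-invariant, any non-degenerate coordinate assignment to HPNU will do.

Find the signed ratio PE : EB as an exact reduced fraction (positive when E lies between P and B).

PE:EB = -12/7

Choose coordinates H = (0, 0), P = (1, 0), N = (0, 1), U = (3, 2).
1. V is the midpoint of HP ⇒ V = (1/2, 0)
2. Q is the centroid of triangle UNV ⇒ Q = (7/6, 1)
3. B is the midpoint of NQ ⇒ B = (7/12, 1)
4. E is the intersection of line NH and line PB ⇒ E = (0, 12/5)
E = P + t·(B−P) with t = 12/5, so PE:EB = t:(1−t) = 12/5:-7/5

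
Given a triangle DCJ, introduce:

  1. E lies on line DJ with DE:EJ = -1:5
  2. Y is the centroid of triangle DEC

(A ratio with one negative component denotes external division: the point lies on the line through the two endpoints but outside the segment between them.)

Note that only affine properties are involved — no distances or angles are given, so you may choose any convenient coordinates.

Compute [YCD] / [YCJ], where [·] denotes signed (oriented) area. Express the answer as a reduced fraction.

[YCD]:[YCJ] = 1/9

Set D = (0, 0), C = (1, 0), J = (0, 1); any affine frame gives the same invariant.
1. E lies on line DJ with DE:EJ = -1:5 ⇒ E = (0, -1/4)
2. Y is the centroid of triangle DEC ⇒ Y = (1/3, -1/12)
2·[YCD] = 1/12, 2·[YCJ] = 3/4
[YCD]:[YCJ] = 1/12:3/4 = 1/9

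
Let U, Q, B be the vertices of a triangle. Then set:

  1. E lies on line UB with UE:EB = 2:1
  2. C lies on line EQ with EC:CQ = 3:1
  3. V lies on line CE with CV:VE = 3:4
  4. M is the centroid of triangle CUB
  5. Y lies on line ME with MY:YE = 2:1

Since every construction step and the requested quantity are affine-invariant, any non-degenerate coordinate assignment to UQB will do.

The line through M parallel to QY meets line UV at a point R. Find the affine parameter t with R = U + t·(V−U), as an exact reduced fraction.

Assign U = (0, 0), Q = (1, 0), B = (0, 1) — the answer is frame-independent, so this choice is without loss of generality.
1. E lies on line UB with UE:EB = 2:1 ⇒ E = (0, 2/3)
2. C lies on line EQ with EC:CQ = 3:1 ⇒ C = (3/4, 1/6)
3. V lies on line CE with CV:VE = 3:4 ⇒ V = (3/7, 8/21)
4. M is the centroid of triangle CUB ⇒ M = (1/4, 7/18)
5. Y lies on line ME with MY:YE = 2:1 ⇒ Y = (1/12, 31/54)
through M parallel to QY: direction (-11/12, 31/54); meets UV at R = (9/25, 8/25)
R = U + t·(V−U) with t = 21/25

t = 21/25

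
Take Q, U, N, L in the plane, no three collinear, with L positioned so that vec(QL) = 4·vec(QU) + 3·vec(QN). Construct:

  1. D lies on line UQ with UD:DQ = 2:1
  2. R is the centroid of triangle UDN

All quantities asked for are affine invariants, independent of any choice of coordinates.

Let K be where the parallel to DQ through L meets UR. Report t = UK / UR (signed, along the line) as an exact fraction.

t = 9

Choose coordinates Q = (0, 0), U = (1, 0), N = (0, 1), L = (4, 3).
1. D lies on line UQ with UD:DQ = 2:1 ⇒ D = (1/3, 0)
2. R is the centroid of triangle UDN ⇒ R = (4/9, 1/3)
through L parallel to DQ: direction (-1/3, 0); meets UR at K = (-4, 3)
K = U + t·(R−U) with t = 9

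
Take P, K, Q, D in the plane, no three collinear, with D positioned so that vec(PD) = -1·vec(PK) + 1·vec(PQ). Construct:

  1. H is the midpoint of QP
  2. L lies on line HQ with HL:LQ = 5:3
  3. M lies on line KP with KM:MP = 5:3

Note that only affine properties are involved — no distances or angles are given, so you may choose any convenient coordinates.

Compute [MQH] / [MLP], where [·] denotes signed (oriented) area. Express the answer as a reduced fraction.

[MQH]:[MLP] = 8/13

Choose coordinates P = (0, 0), K = (1, 0), Q = (0, 1), D = (-1, 1).
1. H is the midpoint of QP ⇒ H = (0, 1/2)
2. L lies on line HQ with HL:LQ = 5:3 ⇒ L = (0, 13/16)
3. M lies on line KP with KM:MP = 5:3 ⇒ M = (3/8, 0)
2·[MQH] = 3/16, 2·[MLP] = 39/128
[MQH]:[MLP] = 3/16:39/128 = 8/13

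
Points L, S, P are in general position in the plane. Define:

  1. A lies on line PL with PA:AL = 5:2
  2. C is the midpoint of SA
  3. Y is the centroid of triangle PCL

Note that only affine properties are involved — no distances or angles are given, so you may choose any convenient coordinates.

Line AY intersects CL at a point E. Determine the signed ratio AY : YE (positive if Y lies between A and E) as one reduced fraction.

AY:YE = -1/7

Assign L = (0, 0), S = (1, 0), P = (0, 1) — the answer is frame-independent, so this choice is without loss of generality.
1. A lies on line PL with PA:AL = 5:2 ⇒ A = (0, 2/7)
2. C is the midpoint of SA ⇒ C = (1/2, 1/7)
3. Y is the centroid of triangle PCL ⇒ Y = (1/6, 8/21)
line AY meets CL at E = (-1, -2/7)
Y = A + t·(E−A) with t = -1/6, so AY:YE = -1/6:7/6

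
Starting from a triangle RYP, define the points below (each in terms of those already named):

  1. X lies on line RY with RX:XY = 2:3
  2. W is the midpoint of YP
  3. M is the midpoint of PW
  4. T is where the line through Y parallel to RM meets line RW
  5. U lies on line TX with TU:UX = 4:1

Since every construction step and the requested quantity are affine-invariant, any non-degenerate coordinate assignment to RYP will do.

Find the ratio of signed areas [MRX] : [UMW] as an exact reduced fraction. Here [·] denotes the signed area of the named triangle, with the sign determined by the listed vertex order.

Choose coordinates R = (0, 0), Y = (1, 0), P = (0, 1).
1. X lies on line RY with RX:XY = 2:3 ⇒ X = (2/5, 0)
2. W is the midpoint of YP ⇒ W = (1/2, 1/2)
3. M is the midpoint of PW ⇒ M = (1/4, 3/4)
4. T is where the line through Y parallel to RM meets line RW ⇒ T = (3/2, 3/2)
5. U lies on line TX with TU:UX = 4:1 ⇒ U = (31/50, 3/10)
2·[MRX] = 3/10, 2·[UMW] = -1/50
[MRX]:[UMW] = 3/10:-1/50 = -15

[MRX]:[UMW] = -15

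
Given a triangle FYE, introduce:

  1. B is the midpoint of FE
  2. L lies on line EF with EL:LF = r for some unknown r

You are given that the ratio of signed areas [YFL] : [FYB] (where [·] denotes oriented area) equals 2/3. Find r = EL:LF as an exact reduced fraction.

Choose coordinates F = (0, 0), Y = (1, 0), E = (0, 1).
1. B is the midpoint of FE ⇒ B = (0, 1/2)
2. With EL:LF = r, write λ = r/(r+1) so L = E + λ·(F−E); L is affine-linear in λ
Every point depending on L is an affine combination of L and λ-independent points, so each such coordinate is linear in λ; the λ² term in each signed area is a multiple of (F−E)×(F−E) = 0, so 2·[YFL] and 2·[FYB] are each linear in λ. Evaluating at λ=0 and λ=1:
  2·[YFL] = λ − 1,   2·[FYB] = 1/2
So [YFL]:[FYB] = (λ − 1) / (1/2). Setting this equal to 2/3:
  λ − 1 = 2/3·(1/2)  ⇒  λ = 4/3
Then r = λ/(1−λ) = (4/3)/(-1/3) = -4. Check: with r = -4, L = (0, -1/3) and [YFL]:[FYB] = 2/3 as required.

r = -4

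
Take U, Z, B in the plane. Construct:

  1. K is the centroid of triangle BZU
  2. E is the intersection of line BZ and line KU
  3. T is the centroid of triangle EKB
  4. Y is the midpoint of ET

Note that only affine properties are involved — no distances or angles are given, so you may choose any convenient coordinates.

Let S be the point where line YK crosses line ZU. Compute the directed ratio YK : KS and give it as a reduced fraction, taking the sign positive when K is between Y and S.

YK:KS = 2/3

Work in coordinates with U = (0, 0), Z = (1, 0), B = (0, 1).
1. K is the centroid of triangle BZU ⇒ K = (1/3, 1/3)
2. E is the intersection of line BZ and line KU ⇒ E = (1/2, 1/2)
3. T is the centroid of triangle EKB ⇒ T = (5/18, 11/18)
4. Y is the midpoint of ET ⇒ Y = (7/18, 5/9)
line YK meets ZU at S = (1/4, 0)
K = Y + t·(S−Y) with t = 2/5, so YK:KS = 2/5:3/5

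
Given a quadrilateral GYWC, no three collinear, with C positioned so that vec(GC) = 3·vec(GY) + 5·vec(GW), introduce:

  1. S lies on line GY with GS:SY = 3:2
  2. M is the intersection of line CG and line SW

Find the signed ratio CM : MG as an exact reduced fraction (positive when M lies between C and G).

Assign G = (0, 0), Y = (1, 0), W = (0, 1), C = (3, 5) — the answer is frame-independent, so this choice is without loss of generality.
1. S lies on line GY with GS:SY = 3:2 ⇒ S = (3/5, 0)
2. M is the intersection of line CG and line SW ⇒ M = (3/10, 1/2)
M = C + t·(G−C) with t = 9/10, so CM:MG = t:(1−t) = 9/10:1/10

CM:MG = 9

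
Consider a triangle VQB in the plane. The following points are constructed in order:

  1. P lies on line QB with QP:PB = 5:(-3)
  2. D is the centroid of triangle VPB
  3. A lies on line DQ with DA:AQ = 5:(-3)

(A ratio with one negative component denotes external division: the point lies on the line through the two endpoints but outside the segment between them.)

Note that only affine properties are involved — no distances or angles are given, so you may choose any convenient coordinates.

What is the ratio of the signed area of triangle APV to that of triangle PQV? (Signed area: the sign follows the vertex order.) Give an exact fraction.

Choose coordinates V = (0, 0), Q = (1, 0), B = (0, 1).
1. P lies on line QB with QP:PB = 5:(-3) ⇒ P = (-3/2, 5/2)
2. D is the centroid of triangle VPB ⇒ D = (-1/2, 7/6)
3. A lies on line DQ with DA:AQ = 5:(-3) ⇒ A = (13/4, -7/4)
2·[APV] = 11/2, 2·[PQV] = -5/2
[APV]:[PQV] = 11/2:-5/2 = -11/5

[APV]:[PQV] = -11/5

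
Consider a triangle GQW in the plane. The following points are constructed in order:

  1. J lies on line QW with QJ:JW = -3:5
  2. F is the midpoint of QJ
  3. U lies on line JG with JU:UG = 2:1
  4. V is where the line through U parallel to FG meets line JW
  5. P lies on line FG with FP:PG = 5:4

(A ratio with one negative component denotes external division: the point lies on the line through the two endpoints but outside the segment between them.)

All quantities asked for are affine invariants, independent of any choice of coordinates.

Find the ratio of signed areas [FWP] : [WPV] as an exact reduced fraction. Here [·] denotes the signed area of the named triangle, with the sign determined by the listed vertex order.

[FWP]:[WPV] = 7/8

Work in coordinates with G = (0, 0), Q = (1, 0), W = (0, 1).
1. J lies on line QW with QJ:JW = -3:5 ⇒ J = (5/2, -3/2)
2. F is the midpoint of QJ ⇒ F = (7/4, -3/4)
3. U lies on line JG with JU:UG = 2:1 ⇒ U = (5/6, -1/2)
4. V is where the line through U parallel to FG meets line JW ⇒ V = (2, -1)
5. P lies on line FG with FP:PG = 5:4 ⇒ P = (7/9, -1/3)
2·[FWP] = 35/36, 2·[WPV] = 10/9
[FWP]:[WPV] = 35/36:10/9 = 7/8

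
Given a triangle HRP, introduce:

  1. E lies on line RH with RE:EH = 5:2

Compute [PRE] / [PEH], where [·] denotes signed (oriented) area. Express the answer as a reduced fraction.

Work in coordinates with H = (0, 0), R = (1, 0), P = (0, 1).
1. E lies on line RH with RE:EH = 5:2 ⇒ E = (2/7, 0)
2·[PRE] = -5/7, 2·[PEH] = -2/7
[PRE]:[PEH] = -5/7:-2/7 = 5/2

[PRE]:[PEH] = 5/2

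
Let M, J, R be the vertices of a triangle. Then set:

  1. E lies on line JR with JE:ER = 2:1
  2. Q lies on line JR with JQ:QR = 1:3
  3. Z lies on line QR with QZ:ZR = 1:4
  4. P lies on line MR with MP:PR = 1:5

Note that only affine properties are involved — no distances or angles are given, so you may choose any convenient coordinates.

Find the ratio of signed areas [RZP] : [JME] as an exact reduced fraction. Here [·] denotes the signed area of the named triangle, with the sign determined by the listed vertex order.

[RZP]:[JME] = 3/4

Choose coordinates M = (0, 0), J = (1, 0), R = (0, 1).
1. E lies on line JR with JE:ER = 2:1 ⇒ E = (1/3, 2/3)
2. Q lies on line JR with JQ:QR = 1:3 ⇒ Q = (3/4, 1/4)
3. Z lies on line QR with QZ:ZR = 1:4 ⇒ Z = (3/5, 2/5)
4. P lies on line MR with MP:PR = 1:5 ⇒ P = (0, 1/6)
2·[RZP] = -1/2, 2·[JME] = -2/3
[RZP]:[JME] = -1/2:-2/3 = 3/4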